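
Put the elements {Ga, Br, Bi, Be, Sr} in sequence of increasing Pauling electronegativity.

Sr < Be < Ga < Bi < Br

Be is in period 2, group 2; Ga is in period 4, group 13; Br is in period 4, group 17; Sr is in period 5, group 2; Bi is in period 6, group 15.
EN rises left→right (higher Z_eff, smaller atoms) and falls top→bottom (larger, more shielded atoms).
Neither a single period nor a single group — weigh both effects.
Be > Sr: Be sits above Sr in group 2, so the down-group effect alone puts Be higher.
Ga > Be: period and group pull opposite ways; the across-period shift dominates (1.81 vs 1.57).
Bi > Ga: period and group pull opposite ways; the across-period shift dominates (2.02 vs 1.81).
Br > Bi: relative to Bi, both the across-period and down-group shifts push Br's electronegativity up.
For reference (Pauling): Be 1.57, Ga 1.81, Br 2.96, Sr 0.95, Bi 2.02.
So from lowest to highest: Sr < Be < Ga < Bi < Br.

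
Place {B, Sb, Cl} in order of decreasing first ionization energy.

IE₁ increases left→right with effective nuclear charge and decreases top→bottom as the valence shell moves farther out.
Here both period and group differ, so the two effects have to be weighed against each other.
Sb > B: the two effects oppose for this pair; the across-period effect wins (831 vs 801 kJ/mol).
Cl > Sb: relative to Sb, both the across-period and down-group shifts push Cl's first ionization energy up.
Approximate values (kJ/mol): B 801, Cl 1251, Sb 831.
So from highest to lowest: Cl > Sb > B.

Cl > Sb > B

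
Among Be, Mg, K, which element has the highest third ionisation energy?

Be

After 2 electrons have been removed, what remains? Be²⁺ is the bare [He] core; Mg²⁺ is the bare [Ne] core; K²⁺ is already 1 electron into the core.
All of these are removing an electron from a noble-gas core or deeper; the smaller core (lower principal quantum number) is held far more tightly, and within a period the higher nuclear charge binds the same core more tightly.
The numbers (kJ/mol): Be 14849, Mg 7733, K 4420.
Hence IE_3: K < Mg < Be.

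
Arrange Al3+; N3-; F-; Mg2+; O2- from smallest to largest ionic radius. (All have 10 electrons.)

All of these have 10 electrons, so size is governed by nuclear charge alone: the more protons, the stronger the pull on the same electron cloud, and the smaller the ion.
Nuclear charges: Al3+ (Z=13), Mg2+ (Z=12), F- (Z=9), O2- (Z=8), N3- (Z=7).
Smallest to largest: Al3+ < Mg2+ < F- < O2- < N3-.

Al3+ < Mg2+ < F- < O2- < N3-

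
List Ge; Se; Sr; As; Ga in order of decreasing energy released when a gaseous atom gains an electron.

Ga is in period 4, group 13; Ge is in period 4, group 14; As is in period 4, group 15; Se is in period 4, group 16; Sr is in period 5, group 2.
Adding an electron releases more energy for atoms nearer the top right (short of the noble gases).
Here both period and group differ, so the two effects have to be weighed against each other.
Ga > Sr: both effects reinforce here, so Ga is clearly the higher of the two.
As > Ga: As lies to the right of Ga in period 4, so the across-period effect alone puts As higher.
Ge > As: this pair runs against the simple trend — see the exception note.
Se > Ge: both are in period 4; the period trend gives Se the larger value.
Note the exception: Ge has a higher electron affinity than As, contrary to the simple trend — adding an electron to As's half-filled 4p³ is unfavourable, so Ge (4p²) has the more exothermic EA.
Approximate values (kJ/mol): Ga 29, Ge 119, As 78, Se 195, Sr 5.
So from highest to lowest: Se > Ge > As > Ga > Sr.

Se > Ge > As > Ga > Sr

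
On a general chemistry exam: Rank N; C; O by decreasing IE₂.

O, N, C

IE_2 is the cost of taking one more electron from the +1 cation: N⁺ still has 4 valence electrons; C⁺ still has 3 valence electrons; O⁺ still has 5 valence electrons.
All are still removing valence electrons, so compare the +1 ions as you would atoms: IE_2 generally rises across a period (higher Z_eff) and falls down a group (larger shell), subject to the usual subshell exceptions.
Valence configurations: N⁺ [He]2s²2p², C⁺ [He]2s²2p¹, O⁺ [He]2s²2p³.
Tabulated IE_2 (kJ/mol): N 2856, C 2353, O 3388.
So the second ionization energies run C < N < O.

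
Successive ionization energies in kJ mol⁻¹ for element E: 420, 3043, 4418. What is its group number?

Look for the largest jump between consecutive ionization energies: IE2/IE1 ≈ 7.2, far larger than any earlier ratio.
That jump marks the point where a core electron is being removed. So the atom has 1 valence electron.
A main-group element with 1 valence electron is in group 1.

Group 1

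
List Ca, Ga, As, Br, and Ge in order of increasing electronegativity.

EN rises left→right (higher Z_eff, smaller atoms) and falls top→bottom (larger, more shielded atoms).
All lie in period 4, so electronegativity increases left to right.
So from lowest to highest: Ca < Ga < Ge < As < Br.

Ca, Ga, Ge, As, Br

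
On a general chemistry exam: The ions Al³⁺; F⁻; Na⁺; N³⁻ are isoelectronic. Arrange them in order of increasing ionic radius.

All of these have 10 electrons, so size is governed by nuclear charge alone: the more protons, the stronger the pull on the same electron cloud, and the smaller the ion.
Nuclear charges: Al³⁺ (Z=13), Na⁺ (Z=11), F⁻ (Z=9), N³⁻ (Z=7).
Smallest to largest: Al³⁺ < Na⁺ < F⁻ < N³⁻.

Al³⁺ < Na⁺ < F⁻ < N³⁻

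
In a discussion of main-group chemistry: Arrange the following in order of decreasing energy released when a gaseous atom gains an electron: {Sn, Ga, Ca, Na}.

Atoms with high Z_eff and room in the valence shell (especially the halogens) have the most exothermic electron affinities.
These span different periods and groups, so the two trends combine.
Ga > Ca: Ga lies to the right of Ca in period 4, so the across-period effect alone puts Ga higher.
Na > Ga: period and group pull opposite ways; the down-group shift dominates (53 vs 29 kJ/mol).
Sn > Na: the two effects oppose for this pair; the across-period effect wins (107 vs 53 kJ/mol).
Tabulated electron affinity (kJ/mol): Na 53, Ca 2, Ga 29, Sn 107.
So from highest to lowest: Sn > Na > Ga > Ca.

Sn > Na > Ga > Ca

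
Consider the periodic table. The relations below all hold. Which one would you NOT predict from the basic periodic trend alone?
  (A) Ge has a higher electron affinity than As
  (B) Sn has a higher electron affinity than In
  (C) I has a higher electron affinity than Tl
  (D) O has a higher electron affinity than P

(A)

The general trend: electron affinity increases across a period and decreases down a group.
(A) Ge (period 4, group 14) vs As (period 4, group 15): the stated order contradicts the simple trend.
(B) Sn (period 5, group 14) vs In (period 5, group 13): the stated order agrees with the simple trend.
(C) I (period 5, group 17) vs Tl (period 6, group 13): the stated order agrees with the simple trend.
(D) O (period 2, group 16) vs P (period 3, group 15): the stated order agrees with the simple trend.
The exception is (A): adding an electron to As's half-filled 4p³ is unfavourable, so Ge (4p²) has the more exothermic EA.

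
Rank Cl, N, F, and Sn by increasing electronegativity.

Sn < N < Cl < F

N is in period 2, group 15; F is in period 2, group 17; Cl is in period 3, group 17; Sn is in period 5, group 14.
Atoms toward the upper right of the periodic table pull bonding electrons most strongly.
Here both period and group differ, so the two effects have to be weighed against each other.
N > Sn: relative to Sn, both the across-period and down-group shifts push N's electronegativity up.
Cl > N: period and group pull opposite ways; the across-period shift dominates (3.16 vs 3.04).
F > Cl: F sits above Cl in group 17, so the down-group effect alone puts F higher.
Tabulated electronegativity (Pauling): N 3.04, F 3.98, Cl 3.16, Sn 1.96.
So from lowest to highest: Sn < N < Cl < F.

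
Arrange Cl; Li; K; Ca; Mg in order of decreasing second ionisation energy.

Consider each +1 ion: Cl⁺ still has 6 valence electrons; Li⁺ is the bare [He] core; K⁺ is the bare [Ar] core; Ca⁺ still has 1 valence electron; Mg⁺ still has 1 valence electron.
Core electrons are held far more tightly than valence electrons, so K and Li top the IE_2 order.
Valence configurations: Cl⁺ [Ne]3s²3p⁴, Ca⁺ [Ar]4s¹, Mg⁺ [Ne]3s¹.
The numbers (kJ/mol): Cl 2298, Li 7298, K 3052, Ca 1145, Mg 1451.
Hence IE_2: Ca < Mg < Cl < K < Li.

Li > K > Cl > Mg > Ca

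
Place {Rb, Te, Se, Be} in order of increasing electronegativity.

Rb, Be, Te, Se

Atoms toward the upper right of the periodic table pull bonding electrons most strongly.
Here both period and group differ, so the two effects have to be weighed against each other.
Be > Rb: relative to Rb, both the across-period and down-group shifts push Be's electronegativity up.
Te > Be: period and group pull opposite ways; the across-period shift dominates (2.10 vs 1.57).
Se > Te: Se sits above Te in group 16, so the down-group effect alone puts Se higher.
For reference (Pauling): Be 1.57, Se 2.55, Rb 0.82, Te 2.10.
So from lowest to highest: Rb < Be < Te < Se.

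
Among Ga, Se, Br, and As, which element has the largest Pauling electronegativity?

Br

Ga is in period 4, group 13; As is in period 4, group 15; Se is in period 4, group 16; Br is in period 4, group 17.
EN rises left→right (higher Z_eff, smaller atoms) and falls top→bottom (larger, more shielded atoms).
All lie in period 4, so electronegativity increases left to right.
The largest Pauling electronegativity among these belongs to Br.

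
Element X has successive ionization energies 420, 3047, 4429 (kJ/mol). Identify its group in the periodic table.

Group 1

Look for the largest jump between consecutive ionization energies: IE2/IE1 ≈ 7.3, far larger than any earlier ratio.
That jump marks the point where a core electron is being removed. So the atom has 1 valence electron.
A main-group element with 1 valence electron is in group 1.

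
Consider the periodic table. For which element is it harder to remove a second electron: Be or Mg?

The second ionization energy removes an electron from the +1 ion. For each element: Be⁺ still has 1 valence electron; Mg⁺ still has 1 valence electron.
All are still removing valence electrons, so compare the +1 ions as you would atoms: IE_2 generally rises across a period (higher Z_eff) and falls down a group (larger shell), subject to the usual subshell exceptions.
Valence configurations: Be⁺ [He]2s¹, Mg⁺ [Ne]3s¹.
Tabulated IE_2 (kJ/mol): Be 1757, Mg 1451.
Hence IE_2: Mg < Be.

Be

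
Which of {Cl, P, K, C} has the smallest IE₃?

P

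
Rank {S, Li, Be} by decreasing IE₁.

Across a period the outer electron is held more tightly (higher IE₁); down a group it sits in a higher shell, more shielded, and comes off more easily.
Here both period and group differ, so the two effects have to be weighed against each other.
Be > Li: both are in period 2; the period trend gives Be the larger value.
S > Be: period and group pull opposite ways; the across-period shift dominates (1000 vs 900 kJ/mol).
For reference (kJ/mol): Li 520, Be 900, S 1000.
So from highest to lowest: S > Be > Li.

S > Be > Li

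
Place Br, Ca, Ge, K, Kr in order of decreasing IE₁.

Across a period the outer electron is held more tightly (higher IE₁); down a group it sits in a higher shell, more shielded, and comes off more easily.
All lie in period 4, so first ionization energy increases left to right.
So from highest to lowest: Kr > Br > Ge > Ca > K.

Kr > Br > Ge > Ca > K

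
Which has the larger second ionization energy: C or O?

O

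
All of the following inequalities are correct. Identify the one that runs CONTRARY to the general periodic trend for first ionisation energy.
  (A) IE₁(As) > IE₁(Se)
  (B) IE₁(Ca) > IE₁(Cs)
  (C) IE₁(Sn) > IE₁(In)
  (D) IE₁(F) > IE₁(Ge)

(A)

The general trend: first ionisation energy increases across a period and decreases down a group.
(A) As (period 4, group 15) vs Se (period 4, group 16): the stated order contradicts the simple trend.
(B) Ca (period 4, group 2) vs Cs (period 6, group 1): the stated order agrees with the simple trend.
(C) Sn (period 5, group 14) vs In (period 5, group 13): the stated order agrees with the simple trend.
(D) F (period 2, group 17) vs Ge (period 4, group 14): the stated order agrees with the simple trend.
The exception is (A): Se (4p⁴) ionizes more easily than half-filled As (4p³).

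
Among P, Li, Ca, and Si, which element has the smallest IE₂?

Ca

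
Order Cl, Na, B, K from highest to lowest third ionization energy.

Na > K > Cl > B

The third ionization energy removes an electron from the +2 ion. For each element: Cl²⁺ still has 5 valence electrons; Na²⁺ is already 1 electron into the core; B²⁺ still has 1 valence electron; K²⁺ is already 1 electron into the core.
Core electrons are held far more tightly than valence electrons, so K and Na top the IE_3 order.
Valence configurations: Cl²⁺ [Ne]3s²3p³, B²⁺ [He]2s¹.
Tabulated IE_3 (kJ/mol): Cl 3822, Na 6910, B 3660, K 4420.
Overall IE_3 order: B < Cl < K < Na.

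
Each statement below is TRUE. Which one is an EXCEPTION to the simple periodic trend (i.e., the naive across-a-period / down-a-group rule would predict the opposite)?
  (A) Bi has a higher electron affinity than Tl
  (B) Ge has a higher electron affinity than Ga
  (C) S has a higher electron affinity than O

(C)

The general trend: electron affinity increases across a period and decreases down a group.
(A) Bi (period 6, group 15) vs Tl (period 6, group 13): the stated order agrees with the simple trend.
(B) Ge (period 4, group 14) vs Ga (period 4, group 13): the stated order agrees with the simple trend.
(C) S (period 3, group 16) vs O (period 2, group 16): the stated order contradicts the simple trend.
The exception is (C): the compact 2p subshell of O repels the added electron more than S's larger 3p does.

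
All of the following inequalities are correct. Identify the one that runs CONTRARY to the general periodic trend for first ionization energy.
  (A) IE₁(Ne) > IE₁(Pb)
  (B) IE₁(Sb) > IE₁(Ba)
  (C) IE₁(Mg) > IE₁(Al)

(C)

The general trend: first ionization energy increases across a period and decreases down a group.
(A) Ne (period 2, group 18) vs Pb (period 6, group 14): the stated order agrees with the simple trend.
(B) Sb (period 5, group 15) vs Ba (period 6, group 2): the stated order agrees with the simple trend.
(C) Mg (period 3, group 2) vs Al (period 3, group 13): the stated order contradicts the simple trend.
The exception is (C): Al's single 3p electron is easier to remove than one from Mg's filled 3s².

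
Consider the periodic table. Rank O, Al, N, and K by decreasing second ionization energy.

O > K > N > Al

The second ionization energy removes an electron from the +1 ion. For each element: O⁺ still has 5 valence electrons; Al⁺ still has 2 valence electrons; N⁺ still has 4 valence electrons; K⁺ is the bare [Ar] core.
Usually core removal costs more than valence removal, but here the competition is close: a tightly held n=2 valence electron can cost more to remove than an n=3 core electron, so the actual values have to decide it.
Valence configurations: O⁺ [He]2s²2p³, Al⁺ [Ne]3s², N⁺ [He]2s²2p².
Tabulated IE_2 (kJ/mol): O 3388, Al 1817, N 2856, K 3052.
Hence IE_2: Al < N < K < O.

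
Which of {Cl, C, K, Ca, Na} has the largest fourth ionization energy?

Na

IE_4 is the cost of taking one more electron from the +3 cation: Cl³⁺ still has 4 valence electrons; C³⁺ still has 1 valence electron; K³⁺ is already 2 electrons into the core; Ca³⁺ is already 1 electron into the core; Na³⁺ is already 2 electrons into the core.
Usually core removal costs more than valence removal, but here the competition is close: a tightly held n=2 valence electron can cost more to remove than an n=3 core electron, so the actual values have to decide it.
Valence configurations: Cl³⁺ [Ne]3s²3p², C³⁺ [He]2s¹.
Tabulated IE_4 (kJ/mol): Cl 5159, C 6223, K 5877, Ca 6491, Na 9543.
Hence IE_4: Cl < K < C < Ca < Na.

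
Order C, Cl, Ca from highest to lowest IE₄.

Ca > C > Cl

The fourth ionization energy removes an electron from the +3 ion. For each element: C³⁺ still has 1 valence electron; Cl³⁺ still has 4 valence electrons; Ca³⁺ is already 1 electron into the core.
Pulling an electron out of a noble-gas core costs far more than removing a remaining valence electron, so Ca sits at the high end of IE_4.
Valence configurations: C³⁺ [He]2s¹, Cl³⁺ [Ne]3s²3p².
Approximate IE_4 values (kJ/mol): C 6223, Cl 5159, Ca 6491.
So the fourth ionization energies run Cl < C < Ca.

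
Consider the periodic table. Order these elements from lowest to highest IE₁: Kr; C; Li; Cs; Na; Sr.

Cs < Na < Li < Sr < C < Kr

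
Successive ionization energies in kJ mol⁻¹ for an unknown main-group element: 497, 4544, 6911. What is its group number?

Look for the largest jump between consecutive ionization energies: IE2/IE1 ≈ 9.1, far larger than any earlier ratio.
That jump marks the point where a core electron is being removed. So the atom has 1 valence electron.
A main-group element with 1 valence electron is in group 1.

Group 1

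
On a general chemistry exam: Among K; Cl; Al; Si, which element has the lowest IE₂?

Si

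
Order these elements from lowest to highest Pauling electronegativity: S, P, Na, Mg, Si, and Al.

Electronegativity increases across a period and decreases down a group, tracking effective nuclear charge and atomic size.
All lie in period 3, so electronegativity increases left to right.
So from lowest to highest: Na < Mg < Al < Si < P < S.

Na < Mg < Al < Si < P < S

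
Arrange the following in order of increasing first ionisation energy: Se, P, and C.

C is in period 2, group 14; P is in period 3, group 15; Se is in period 4, group 16.
IE₁ increases left→right with effective nuclear charge and decreases top→bottom as the valence shell moves farther out.
A diagonal step moves right (one effect) and down (the opposite effect) at once.
P > Se: period and group pull opposite ways; the down-group shift dominates (1012 vs 941 kJ/mol).
C > P: the two effects oppose for this pair; the down-group effect wins (1086 vs 1012 kJ/mol).
Tabulated first ionization energy (kJ/mol): C 1086, P 1012, Se 941.
So from lowest to highest: Se < P < C.

Se, P, C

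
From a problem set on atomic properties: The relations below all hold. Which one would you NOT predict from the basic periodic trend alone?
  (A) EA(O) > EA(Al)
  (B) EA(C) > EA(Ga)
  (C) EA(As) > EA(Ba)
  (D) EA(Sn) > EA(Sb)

(D)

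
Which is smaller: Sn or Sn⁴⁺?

Sn⁴⁺

Forming Sn⁴⁺ removes 4 electrons from Sn. Fewer electrons for the same nuclear charge means less shielding and a higher Z_eff on the remaining electrons.
A cation is smaller than its parent atom: Sn⁴⁺ < Sn.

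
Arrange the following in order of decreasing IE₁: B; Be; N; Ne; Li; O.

IE₁ increases left→right with effective nuclear charge and decreases top→bottom as the valence shell moves farther out.
All lie in period 2; the across-period trend (first ionization energy increases left to right) applies, with the exception below.
Note the exception: Be has a higher first ionization energy than B, contrary to the simple trend — removing B's lone 2p electron is easier than breaking Be's filled 2s².
Note the exception: N has a higher first ionization energy than O, contrary to the simple trend — pairing an electron in O's 2p⁴ costs repulsion energy, so O ionizes more easily than half-filled N (2p³).
Approximate values (kJ/mol): Li 520, Be 900, B 801, N 1402, O 1314, Ne 2081.
So from highest to lowest: Ne > N > O > Be > B > Li.

Ne, N, O, Be, B, Li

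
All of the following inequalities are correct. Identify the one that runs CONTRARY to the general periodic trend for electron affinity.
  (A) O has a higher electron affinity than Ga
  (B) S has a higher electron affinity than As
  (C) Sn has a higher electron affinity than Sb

The general trend: electron affinity increases across a period and decreases down a group.
(A) O (period 2, group 16) vs Ga (period 4, group 13): the stated order agrees with the simple trend.
(B) S (period 3, group 16) vs As (period 4, group 15): the stated order agrees with the simple trend.
(C) Sn (period 5, group 14) vs Sb (period 5, group 15): the stated order contradicts the simple trend.
The exception is (C): adding an electron to Sb's half-filled 5p³ is unfavourable, so Sn has the more exothermic EA.

(C)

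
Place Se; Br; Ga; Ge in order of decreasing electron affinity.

Br > Se > Ge > Ga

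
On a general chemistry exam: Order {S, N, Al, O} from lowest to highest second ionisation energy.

Consider each +1 ion: S⁺ still has 5 valence electrons; N⁺ still has 4 valence electrons; Al⁺ still has 2 valence electrons; O⁺ still has 5 valence electrons.
All are still removing valence electrons, so compare the +1 ions as you would atoms: IE_2 generally rises across a period (higher Z_eff) and falls down a group (larger shell), subject to the usual subshell exceptions.
Valence configurations: S⁺ [Ne]3s²3p³, N⁺ [He]2s²2p², Al⁺ [Ne]3s², O⁺ [He]2s²2p³.
The numbers (kJ/mol): S 2252, N 2856, Al 1817, O 3388.
Overall IE_2 order: Al < S < N < O.

Al < S < N < O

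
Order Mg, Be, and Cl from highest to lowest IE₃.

Be, Mg, Cl

The third ionization energy removes an electron from the +2 ion. For each element: Mg²⁺ is the bare [Ne] core; Be²⁺ is the bare [He] core; Cl²⁺ still has 5 valence electrons.
Breaking into a closed-shell core is much more expensive than removing a leftover valence electron — Mg and Be have the largest IE_3 here.
The numbers (kJ/mol): Mg 7733, Be 14849, Cl 3822.
Overall IE_3 order: Cl < Mg < Be.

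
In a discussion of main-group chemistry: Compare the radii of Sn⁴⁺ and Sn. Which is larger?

Sn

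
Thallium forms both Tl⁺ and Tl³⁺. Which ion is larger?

Both ions have Z = 81 protons, but Tl³⁺ has lost more electrons, so its remaining electrons feel a larger effective nuclear charge per electron and are pulled in more tightly.
Higher positive charge → smaller ion, so Tl⁺ > Tl³⁺.

Tl⁺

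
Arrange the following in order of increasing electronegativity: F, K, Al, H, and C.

K < Al < H < C < F

H is in period 1, group 1; C is in period 2, group 14; F is in period 2, group 17; Al is in period 3, group 13; K is in period 4, group 1.
EN rises left→right (higher Z_eff, smaller atoms) and falls top→bottom (larger, more shielded atoms).
Neither a single period nor a single group — weigh both effects.
Al > K: relative to K, both the across-period and down-group shifts push Al's electronegativity up.
H > Al: the two effects oppose for this pair; the down-group effect wins (2.20 vs 1.61).
C > H: period and group pull opposite ways; the across-period shift dominates (2.55 vs 2.20).
F > C: F lies to the right of C in period 2, so the across-period effect alone puts F higher.
Approximate values (Pauling): H 2.20, C 2.55, F 3.98, Al 1.61, K 0.82.
So from lowest to highest: K < Al < H < C < F.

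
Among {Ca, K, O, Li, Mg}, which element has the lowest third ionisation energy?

K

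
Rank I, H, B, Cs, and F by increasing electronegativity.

Cs < B < H < I < F

Atoms toward the upper right of the periodic table pull bonding electrons most strongly.
These span different periods and groups, so the two trends combine.
B > Cs: both effects reinforce here, so B is clearly the higher of the two.
H > B: period and group pull opposite ways; the down-group shift dominates (2.20 vs 2.04).
I > H: period and group pull opposite ways; the across-period shift dominates (2.66 vs 2.20).
F > I: F sits above I in group 17, so the down-group effect alone puts F higher.
Approximate values (Pauling): H 2.20, B 2.04, F 3.98, I 2.66, Cs 0.79.
So from lowest to highest: Cs < B < H < I < F.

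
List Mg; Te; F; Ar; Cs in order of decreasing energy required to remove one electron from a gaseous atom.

F > Ar > Te > Mg > Cs

IE₁ increases left→right with effective nuclear charge and decreases top→bottom as the valence shell moves farther out.
Neither a single period nor a single group — weigh both effects.
Mg > Cs: relative to Cs, both the across-period and down-group shifts push Mg's first ionization energy up.
Te > Mg: the two effects oppose for this pair; the across-period effect wins (869 vs 738 kJ/mol).
Ar > Te: relative to Te, both the across-period and down-group shifts push Ar's first ionization energy up.
F > Ar: the two effects oppose for this pair; the down-group effect wins (1681 vs 1521 kJ/mol).
Approximate values (kJ/mol): F 1681, Mg 738, Ar 1521, Te 869, Cs 376.
So from highest to lowest: F > Ar > Te > Mg > Cs.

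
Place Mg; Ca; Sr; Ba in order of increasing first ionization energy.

Mg is in period 3, group 2; Ca is in period 4, group 2; Sr is in period 5, group 2; Ba is in period 6, group 2.
Across a period the outer electron is held more tightly (higher IE₁); down a group it sits in a higher shell, more shielded, and comes off more easily.
All are in group 2, so first ionization energy increases up the group.
So from lowest to highest: Ba < Sr < Ca < Mg.

Ba < Sr < Ca < Mg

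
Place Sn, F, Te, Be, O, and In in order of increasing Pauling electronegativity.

Be < In < Sn < Te < O < F

Be is in period 2, group 2; O is in period 2, group 16; F is in period 2, group 17; In is in period 5, group 13; Sn is in period 5, group 14; Te is in period 5, group 16.
Smaller atoms with higher effective nuclear charge are more electronegative.
Here both period and group differ, so the two effects have to be weighed against each other.
In > Be: the two effects oppose for this pair; the across-period effect wins (1.78 vs 1.57).
Sn > In: both are in period 5; the period trend gives Sn the larger value.
Te > Sn: both are in period 5; the period trend gives Te the larger value.
O > Te: O sits above Te in group 16, so the down-group effect alone puts O higher.
F > O: both are in period 2; the period trend gives F the larger value.
Tabulated electronegativity (Pauling): Be 1.57, O 3.44, F 3.98, In 1.78, Sn 1.96, Te 2.10.
So from lowest to highest: Be < In < Sn < Te < O < F.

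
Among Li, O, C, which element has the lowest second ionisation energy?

C

Consider each +1 ion: Li⁺ is the bare [He] core; O⁺ still has 5 valence electrons; C⁺ still has 3 valence electrons.
Pulling an electron out of a noble-gas core costs far more than removing a remaining valence electron, so Li sits at the high end of IE_2.
Valence configurations: O⁺ [He]2s²2p³, C⁺ [He]2s²2p¹.
The numbers (kJ/mol): Li 7298, O 3388, C 2353.
So the second ionization energies run C < O < Li.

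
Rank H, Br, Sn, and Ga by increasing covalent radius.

H is in period 1, group 1; Ga is in period 4, group 13; Br is in period 4, group 17; Sn is in period 5, group 14.
Radius decreases left→right (rising Z_eff, same n) and increases top→bottom (higher n).
These span different periods and groups, so the two trends combine.
Br > H: period and group pull opposite ways; the down-group shift dominates (114 vs 32 pm).
Ga > Br: Ga lies to the left of Br in period 4, so the across-period effect alone puts Ga larger.
Sn > Ga: period and group pull opposite ways; the down-group shift dominates (140 vs 124 pm).
Tabulated atomic radius (pm): H 32, Ga 124, Br 114, Sn 140.
So from smallest to largest: H < Br < Ga < Sn.

H, Br, Ga, Sn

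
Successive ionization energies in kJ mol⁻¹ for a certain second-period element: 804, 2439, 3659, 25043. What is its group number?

Group 13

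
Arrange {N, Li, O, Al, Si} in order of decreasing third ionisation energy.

IE_3 is the cost of taking one more electron from the +2 cation: N²⁺ still has 3 valence electrons; Li²⁺ is already 1 electron into the core; O²⁺ still has 4 valence electrons; Al²⁺ still has 1 valence electron; Si²⁺ still has 2 valence electrons.
Breaking into a closed-shell core is much more expensive than removing a leftover valence electron — Li has the largest IE_3 here.
Valence configurations: N²⁺ [He]2s²2p¹, O²⁺ [He]2s²2p², Al²⁺ [Ne]3s¹, Si²⁺ [Ne]3s².
Approximate IE_3 values (kJ/mol): N 4578, Li 11815, O 5300, Al 2745, Si 3232.
So the third ionization energies run Al < Si < N < O < Li.

Li > O > N > Si > Al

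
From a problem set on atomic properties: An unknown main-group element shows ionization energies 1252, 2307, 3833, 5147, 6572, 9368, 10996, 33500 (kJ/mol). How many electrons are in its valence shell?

7

Look for the largest jump between consecutive ionization energies: IE8/IE7 ≈ 3.0, far larger than any earlier ratio.
That jump marks the point where a core electron is being removed. So the atom has 7 valence electrons.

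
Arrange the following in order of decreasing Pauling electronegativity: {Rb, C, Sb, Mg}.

C is in period 2, group 14; Mg is in period 3, group 2; Rb is in period 5, group 1; Sb is in period 5, group 15.
EN rises left→right (higher Z_eff, smaller atoms) and falls top→bottom (larger, more shielded atoms).
These span different periods and groups, so the two trends combine.
Mg > Rb: both effects reinforce here, so Mg is clearly the higher of the two.
Sb > Mg: the two effects oppose for this pair; the across-period effect wins (2.05 vs 1.31).
C > Sb: period and group pull opposite ways; the down-group shift dominates (2.55 vs 2.05).
Approximate values (Pauling): C 2.55, Mg 1.31, Rb 0.82, Sb 2.05.
So from highest to lowest: C > Sb > Mg > Rb.

C, Sb, Mg, Rb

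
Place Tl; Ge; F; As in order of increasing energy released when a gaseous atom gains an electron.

Tl, As, Ge, F

F is in period 2, group 17; Ge is in period 4, group 14; As is in period 4, group 15; Tl is in period 6, group 13.
Adding an electron releases more energy for atoms nearer the top right (short of the noble gases).
These span different periods and groups, so the two trends combine.
As > Tl: both effects reinforce here, so As is clearly the higher of the two.
Ge > As: this pair runs against the simple trend — see the exception note.
F > Ge: relative to Ge, both the across-period and down-group shifts push F's electron affinity up.
Note the exception: Ge has a higher electron affinity than As, contrary to the simple trend — adding an electron to As's half-filled 4p³ is unfavourable, so Ge (4p²) has the more exothermic EA.
For reference (kJ/mol): F 328, Ge 119, As 78, Tl 19.
So from lowest to highest: Tl < As < Ge < F.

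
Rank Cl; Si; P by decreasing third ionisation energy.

Cl > Si > P

The third ionization energy removes an electron from the +2 ion. For each element: Cl²⁺ still has 5 valence electrons; Si²⁺ still has 2 valence electrons; P²⁺ still has 3 valence electrons.
All are still removing valence electrons, so compare the +2 ions as you would atoms: IE_3 generally rises across a period (higher Z_eff) and falls down a group (larger shell), subject to the usual subshell exceptions.
Valence configurations: Cl²⁺ [Ne]3s²3p³, Si²⁺ [Ne]3s², P²⁺ [Ne]3s²3p¹.
P²⁺ loses a lone 3p electron whereas Si²⁺ must break into a filled 3s² pair, so IE_3(Si) > IE_3(P) even though P has the higher nuclear charge.
Approximate IE_3 values (kJ/mol): Cl 3822, Si 3232, P 2914.
So the third ionization energies run P < Si < Cl.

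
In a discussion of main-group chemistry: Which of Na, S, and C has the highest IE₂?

Na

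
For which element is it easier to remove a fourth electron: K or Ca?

K

The fourth ionization energy removes an electron from the +3 ion. For each element: K³⁺ is already 2 electrons into the core; Ca³⁺ is already 1 electron into the core.
All of these are removing an electron from a noble-gas core or deeper; the smaller core (lower principal quantum number) is held far more tightly, and within a period the higher nuclear charge binds the same core more tightly.
Tabulated IE_4 (kJ/mol): K 5877, Ca 6491.
Hence IE_4: K < Ca.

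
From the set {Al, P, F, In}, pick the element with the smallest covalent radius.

F

F is in period 2, group 17; Al is in period 3, group 13; P is in period 3, group 15; In is in period 5, group 13.
Across a period the added protons contract the valence shell; down a group each new principal shell makes the atom larger.
Neither a single period nor a single group — weigh both effects.
P > F: both effects reinforce here, so P is clearly the larger of the two.
Al > P: Al lies to the left of P in period 3, so the across-period effect alone puts Al larger.
In > Al: they share group 13; the group trend gives In the larger value.
Approximate values (pm): F 64, Al 126, P 111, In 142.
The smallest covalent radius among these belongs to F.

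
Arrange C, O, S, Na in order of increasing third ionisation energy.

After 2 electrons have been removed, what remains? C²⁺ still has 2 valence electrons; O²⁺ still has 4 valence electrons; S²⁺ still has 4 valence electrons; Na²⁺ is already 1 electron into the core.
Core electrons are held far more tightly than valence electrons, so Na tops the IE_3 order.
Valence configurations: C²⁺ [He]2s², O²⁺ [He]2s²2p², S²⁺ [Ne]3s²3p².
Tabulated IE_3 (kJ/mol): C 4620, O 5300, S 3357, Na 6910.
Hence IE_3: S < C < O < Na.

S < C < O < Na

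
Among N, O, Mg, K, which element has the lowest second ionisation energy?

IE_2 is the cost of taking one more electron from the +1 cation: N⁺ still has 4 valence electrons; O⁺ still has 5 valence electrons; Mg⁺ still has 1 valence electron; K⁺ is the bare [Ar] core.
Usually core removal costs more than valence removal, but here the competition is close: a tightly held n=2 valence electron can cost more to remove than an n=3 core electron, so the actual values have to decide it.
Valence configurations: N⁺ [He]2s²2p², O⁺ [He]2s²2p³, Mg⁺ [Ne]3s¹.
The numbers (kJ/mol): N 2856, O 3388, Mg 1451, K 3052.
Hence IE_2: Mg < N < K < O.

Mg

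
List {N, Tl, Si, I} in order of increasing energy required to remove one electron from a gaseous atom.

Removing the outermost electron gets harder across a period and easier down a group.
Here both period and group differ, so the two effects have to be weighed against each other.
Si > Tl: both effects reinforce here, so Si is clearly the higher of the two.
I > Si: the two effects oppose for this pair; the across-period effect wins (1008 vs 786 kJ/mol).
N > I: the two effects oppose for this pair; the down-group effect wins (1402 vs 1008 kJ/mol).
Tabulated first ionization energy (kJ/mol): N 1402, Si 786, I 1008, Tl 589.
So from lowest to highest: Tl < Si < I < N.

Tl < Si < I < N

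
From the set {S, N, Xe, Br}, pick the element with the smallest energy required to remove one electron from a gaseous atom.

IE₁ increases left→right with effective nuclear charge and decreases top→bottom as the valence shell moves farther out.
These sit on a diagonal, where the across-period and down-group effects partly cancel.
Br > S: the two effects oppose for this pair; the across-period effect wins (1140 vs 1000 kJ/mol).
Xe > Br: the two effects oppose for this pair; the across-period effect wins (1170 vs 1140 kJ/mol).
N > Xe: the two effects oppose for this pair; the down-group effect wins (1402 vs 1170 kJ/mol).
For reference (kJ/mol): N 1402, S 1000, Br 1140, Xe 1170.
The smallest energy required to remove one electron from a gaseous atom among these belongs to S.

S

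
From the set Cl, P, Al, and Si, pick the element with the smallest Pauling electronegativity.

Al is in period 3, group 13; Si is in period 3, group 14; P is in period 3, group 15; Cl is in period 3, group 17.
EN rises left→right (higher Z_eff, smaller atoms) and falls top→bottom (larger, more shielded atoms).
All lie in period 3, so electronegativity increases left to right.
The smallest Pauling electronegativity among these belongs to Al.

Al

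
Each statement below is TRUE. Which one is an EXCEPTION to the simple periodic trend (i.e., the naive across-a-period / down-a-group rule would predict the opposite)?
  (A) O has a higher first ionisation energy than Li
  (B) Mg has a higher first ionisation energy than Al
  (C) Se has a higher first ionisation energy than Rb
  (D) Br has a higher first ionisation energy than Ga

(B)

The general trend: first ionisation energy increases across a period and decreases down a group.
(A) O (period 2, group 16) vs Li (period 2, group 1): the stated order agrees with the simple trend.
(B) Mg (period 3, group 2) vs Al (period 3, group 13): the stated order contradicts the simple trend.
(C) Se (period 4, group 16) vs Rb (period 5, group 1): the stated order agrees with the simple trend.
(D) Br (period 4, group 17) vs Ga (period 4, group 13): the stated order agrees with the simple trend.
The exception is (B): Al's single 3p electron is easier to remove than one from Mg's filled 3s².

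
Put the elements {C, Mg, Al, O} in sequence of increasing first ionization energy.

Al < Mg < C < O

IE₁ increases left→right with effective nuclear charge and decreases top→bottom as the valence shell moves farther out.
These span different periods and groups, so the two trends combine.
Mg > Al: this pair runs against the simple trend — see the exception note.
C > Mg: relative to Mg, both the across-period and down-group shifts push C's first ionization energy up.
O > C: O lies to the right of C in period 2, so the across-period effect alone puts O higher.
Note the exception: Mg has a higher first ionization energy than Al, contrary to the simple trend — Al's single 3p electron is easier to remove than one from Mg's filled 3s².
Approximate values (kJ/mol): C 1086, O 1314, Mg 738, Al 578.
So from lowest to highest: Al < Mg < C < O.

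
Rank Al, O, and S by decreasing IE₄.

Al > O > S

After 3 electrons have been removed, what remains? Al³⁺ is the bare [Ne] core; O³⁺ still has 3 valence electrons; S³⁺ still has 3 valence electrons.
Breaking into a closed-shell core is much more expensive than removing a leftover valence electron — Al has the largest IE_4 here.
Valence configurations: O³⁺ [He]2s²2p¹, S³⁺ [Ne]3s²3p¹.
The numbers (kJ/mol): Al 11577, O 7469, S 4556.
Hence IE_4: S < O < Al.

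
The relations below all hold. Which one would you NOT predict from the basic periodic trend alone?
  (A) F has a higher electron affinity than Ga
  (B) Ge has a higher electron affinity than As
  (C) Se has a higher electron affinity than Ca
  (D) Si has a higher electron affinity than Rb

(B)

The general trend: electron affinity increases across a period and decreases down a group.
(A) F (period 2, group 17) vs Ga (period 4, group 13): the stated order agrees with the simple trend.
(B) Ge (period 4, group 14) vs As (period 4, group 15): the stated order contradicts the simple trend.
(C) Se (period 4, group 16) vs Ca (period 4, group 2): the stated order agrees with the simple trend.
(D) Si (period 3, group 14) vs Rb (period 5, group 1): the stated order agrees with the simple trend.
The exception is (B): adding an electron to As's half-filled 4p³ is unfavourable, so Ge (4p²) has the more exothermic EA.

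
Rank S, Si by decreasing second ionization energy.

S > Si

Consider each +1 ion: S⁺ still has 5 valence electrons; Si⁺ still has 3 valence electrons.
All are still removing valence electrons, so compare the +1 ions as you would atoms: IE_2 generally rises across a period (higher Z_eff) and falls down a group (larger shell), subject to the usual subshell exceptions.
Valence configurations: S⁺ [Ne]3s²3p³, Si⁺ [Ne]3s²3p¹.
Tabulated IE_2 (kJ/mol): S 2252, Si 1577.
Overall IE_2 order: Si < S.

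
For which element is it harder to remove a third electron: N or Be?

IE_3 is the cost of taking one more electron from the +2 cation: N²⁺ still has 3 valence electrons; Be²⁺ is the bare [He] core.
Breaking into a closed-shell core is much more expensive than removing a leftover valence electron — Be has the largest IE_3 here.
Tabulated IE_3 (kJ/mol): N 4578, Be 14849.
Hence IE_3: N < Be.

Be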